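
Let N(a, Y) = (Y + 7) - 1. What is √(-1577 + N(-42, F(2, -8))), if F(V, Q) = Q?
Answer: I*√1579 ≈ 39.737*I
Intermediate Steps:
N(a, Y) = 6 + Y (N(a, Y) = (7 + Y) - 1 = 6 + Y)
√(-1577 + N(-42, F(2, -8))) = √(-1577 + (6 - 8)) = √(-1577 - 2) = √(-1579) = I*√1579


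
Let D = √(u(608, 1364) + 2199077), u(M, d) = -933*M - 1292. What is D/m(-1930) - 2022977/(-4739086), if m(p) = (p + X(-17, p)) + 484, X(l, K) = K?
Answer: 183907/430826 - 3*√181169/3376 ≈ 0.048637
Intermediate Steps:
u(M, d) = -1292 - 933*M
m(p) = 484 + 2*p (m(p) = (p + p) + 484 = 2*p + 484 = 484 + 2*p)
D = 3*√181169 (D = √((-1292 - 933*608) + 2199077) = √((-1292 - 567264) + 2199077) = √(-568556 + 2199077) = √1630521 = 3*√181169 ≈ 1276.9)
D/m(-1930) - 2022977/(-4739086) = (3*√181169)/(484 + 2*(-1930)) - 2022977/(-4739086) = (3*√181169)/(484 - 3860) - 2022977*(-1/4739086) = (3*√181169)/(-3376) + 183907/430826 = (3*√181169)*(-1/3376) + 183907/430826 = -3*√181169/3376 + 183907/430826 = 183907/430826 - 3*√181169/3376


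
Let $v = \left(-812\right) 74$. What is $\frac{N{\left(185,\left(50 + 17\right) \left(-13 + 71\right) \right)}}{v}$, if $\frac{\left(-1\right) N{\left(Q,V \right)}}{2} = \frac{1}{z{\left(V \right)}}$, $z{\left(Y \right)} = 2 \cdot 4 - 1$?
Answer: $\frac{1}{210308} \approx 4.7549 \cdot 10^{-6}$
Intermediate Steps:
$z{\left(Y \right)} = 7$ ($z{\left(Y \right)} = 8 - 1 = 7$)
$v = -60088$
$N{\left(Q,V \right)} = - \frac{2}{7}$
$\frac{N{\left(185,\left(50 + 17\right) \left(-13 + 71\right) \right)}}{v} = - \frac{2}{7 \left(-60088\right)} = \left(- \frac{2}{7}\right) \left(- \frac{1}{60088}\right) = \frac{1}{210308}$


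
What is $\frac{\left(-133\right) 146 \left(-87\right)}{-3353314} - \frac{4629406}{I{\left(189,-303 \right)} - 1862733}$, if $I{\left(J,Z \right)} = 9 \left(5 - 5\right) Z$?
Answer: $\frac{6188507077103}{3123164323581} \approx 1.9815$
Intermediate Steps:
$I{\left(J,Z \right)} = 0$ ($I{\left(J,Z \right)} = 9 \cdot 0 Z = 9 \cdot 0 = 0$)
$\frac{\left(-133\right) 146 \left(-87\right)}{-3353314} - \frac{4629406}{I{\left(189,-303 \right)} - 1862733} = \frac{\left(-133\right) 146 \left(-87\right)}{-3353314} - \frac{4629406}{0 - 1862733} = \left(-19418\right) \left(-87\right) \left(- \frac{1}{3353314}\right) - \frac{4629406}{0 - 1862733} = 1689366 \left(- \frac{1}{3353314}\right) - \frac{4629406}{-1862733} = - \frac{844683}{1676657} - - \frac{4629406}{1862733} = - \frac{844683}{1676657} + \frac{4629406}{1862733} = \frac{6188507077103}{3123164323581}$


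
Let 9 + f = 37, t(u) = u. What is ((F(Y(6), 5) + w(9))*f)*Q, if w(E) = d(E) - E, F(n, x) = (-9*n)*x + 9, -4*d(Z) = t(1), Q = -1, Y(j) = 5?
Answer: 6307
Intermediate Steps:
d(Z) = -1/4 (d(Z) = -1/4*1 = -1/4)
f = 28 (f = -9 + 37 = 28)
F(n, x) = 9 - 9*n*x (F(n, x) = -9*n*x + 9 = 9 - 9*n*x)
w(E) = -1/4 - E
((F(Y(6), 5) + w(9))*f)*Q = (((9 - 9*5*5) + (-1/4 - 1*9))*28)*(-1) = (((9 - 225) + (-1/4 - 9))*28)*(-1) = ((-216 - 37/4)*28)*(-1) = -901/4*28*(-1) = -6307*(-1) = 6307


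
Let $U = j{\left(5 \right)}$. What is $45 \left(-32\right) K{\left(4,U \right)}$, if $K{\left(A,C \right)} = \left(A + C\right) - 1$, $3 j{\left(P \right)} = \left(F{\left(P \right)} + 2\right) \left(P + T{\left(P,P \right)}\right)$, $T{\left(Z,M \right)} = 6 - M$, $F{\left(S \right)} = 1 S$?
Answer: $-24480$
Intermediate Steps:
$F{\left(S \right)} = S$
$j{\left(P \right)} = 4 + 2 P$ ($j{\left(P \right)} = \frac{\left(P + 2\right) \left(P - \left(-6 + P\right)\right)}{3} = \frac{\left(2 + P\right) 6}{3} = \frac{12 + 6 P}{3} = 4 + 2 P$)
$U = 14$ ($U = 4 + 2 \cdot 5 = 4 + 10 = 14$)
$K{\left(A,C \right)} = -1 + A + C$
$45 \left(-32\right) K{\left(4,U \right)} = 45 \left(-32\right) \left(-1 + 4 + 14\right) = \left(-1440\right) 17 = -24480$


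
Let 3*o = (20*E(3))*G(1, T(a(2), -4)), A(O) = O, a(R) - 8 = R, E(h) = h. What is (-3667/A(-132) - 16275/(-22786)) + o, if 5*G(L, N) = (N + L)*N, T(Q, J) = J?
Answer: 115038329/1503876 ≈ 76.495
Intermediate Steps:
a(R) = 8 + R
G(L, N) = N*(L + N)/5 (G(L, N) = ((N + L)*N)/5 = ((L + N)*N)/5 = (N*(L + N))/5 = N*(L + N)/5)
o = 48 (o = ((20*3)*((⅕)*(-4)*(1 - 4)))/3 = (60*((⅕)*(-4)*(-3)))/3 = (60*(12/5))/3 = (⅓)*144 = 48)
(-3667/A(-132) - 16275/(-22786)) + o = (-3667/(-132) - 16275/(-22786)) + 48 = (-3667*(-1/132) - 16275*(-1/22786)) + 48 = (3667/132 + 16275/22786) + 48 = 42852281/1503876 + 48 = 115038329/1503876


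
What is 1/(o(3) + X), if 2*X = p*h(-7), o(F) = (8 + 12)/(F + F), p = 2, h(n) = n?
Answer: -3/11 ≈ -0.27273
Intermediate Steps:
o(F) = 10/F (o(F) = 20/((2*F)) = 20*(1/(2*F)) = 10/F)
X = -7 (X = (2*(-7))/2 = (1/2)*(-14) = -7)
1/(o(3) + X) = 1/(10/3 - 7) = 1/(-11/3) = -3/11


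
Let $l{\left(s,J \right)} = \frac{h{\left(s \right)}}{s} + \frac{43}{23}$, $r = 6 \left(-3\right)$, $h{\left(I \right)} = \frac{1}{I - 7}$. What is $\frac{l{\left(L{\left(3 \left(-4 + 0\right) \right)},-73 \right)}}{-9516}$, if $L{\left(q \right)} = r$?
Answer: $- \frac{19373}{98490600} \approx -0.0001967$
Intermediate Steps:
$h{\left(I \right)} = \frac{1}{-7 + I}$
$r = -18$
$L{\left(q \right)} = -18$
$l{\left(s,J \right)} = \frac{43}{23} + \frac{1}{s \left(-7 + s\right)}$ ($l{\left(s,J \right)} = \frac{1}{\left(-7 + s\right) s} + \frac{43}{23} = \frac{1}{s \left(-7 + s\right)} + 43 \cdot \frac{1}{23} = \frac{1}{s \left(-7 + s\right)} + \frac{43}{23} = \frac{43}{23} + \frac{1}{s \left(-7 + s\right)}$)
$\frac{l{\left(L{\left(3 \left(-4 + 0\right) \right)},-73 \right)}}{-9516} = \frac{\frac{1}{23} \frac{1}{-18} \frac{1}{-7 - 18} \left(23 + 43 \left(-18\right) \left(-7 - 18\right)\right)}{-9516} = \frac{1}{23} \left(- \frac{1}{18}\right) \frac{1}{-25} \left(23 + 43 \left(-18\right) \left(-25\right)\right) \left(- \frac{1}{9516}\right) = \frac{1}{23} \left(- \frac{1}{18}\right) \left(- \frac{1}{25}\right) \left(23 + 19350\right) \left(- \frac{1}{9516}\right) = \frac{1}{23} \left(- \frac{1}{18}\right) \left(- \frac{1}{25}\right) 19373 \left(- \frac{1}{9516}\right) = \frac{19373}{10350} \left(- \frac{1}{9516}\right) = - \frac{19373}{98490600}$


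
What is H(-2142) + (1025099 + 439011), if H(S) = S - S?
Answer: 1464110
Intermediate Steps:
H(S) = 0
H(-2142) + (1025099 + 439011) = 0 + (1025099 + 439011) = 0 + 1464110 = 1464110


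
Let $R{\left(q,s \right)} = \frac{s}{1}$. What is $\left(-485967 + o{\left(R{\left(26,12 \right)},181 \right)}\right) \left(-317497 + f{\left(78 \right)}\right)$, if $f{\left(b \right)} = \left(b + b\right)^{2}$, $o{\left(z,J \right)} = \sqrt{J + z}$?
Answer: $142466571687 - 293161 \sqrt{193} \approx 1.4246 \cdot 10^{11}$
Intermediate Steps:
$R{\left(q,s \right)} = s$ ($R{\left(q,s \right)} = s 1 = s$)
$f{\left(b \right)} = 4 b^{2}$ ($f{\left(b \right)} = \left(2 b\right)^{2} = 4 b^{2}$)
$\left(-485967 + o{\left(R{\left(26,12 \right)},181 \right)}\right) \left(-317497 + f{\left(78 \right)}\right) = \left(-485967 + \sqrt{181 + 12}\right) \left(-317497 + 4 \cdot 78^{2}\right) = \left(-485967 + \sqrt{193}\right) \left(-317497 + 4 \cdot 6084\right) = \left(-485967 + \sqrt{193}\right) \left(-317497 + 24336\right) = \left(-485967 + \sqrt{193}\right) \left(-293161\right) = 142466571687 - 293161 \sqrt{193}$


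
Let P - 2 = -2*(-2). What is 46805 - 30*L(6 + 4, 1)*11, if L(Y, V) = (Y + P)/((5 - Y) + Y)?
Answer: 45749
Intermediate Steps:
P = 6 (P = 2 - 2*(-2) = 2 + 4 = 6)
L(Y, V) = 6/5 + Y/5 (L(Y, V) = (Y + 6)/((5 - Y) + Y) = (6 + Y)/5 = (6 + Y)*(⅕) = 6/5 + Y/5)
46805 - 30*L(6 + 4, 1)*11 = 46805 - 30*(6/5 + (6 + 4)/5)*11 = 46805 - 30*(6/5 + (⅕)*10)*11 = 46805 - 30*(6/5 + 2)*11 = 46805 - 30*16/5*11 = 46805 - 96*11 = 46805 - 1056 = 45749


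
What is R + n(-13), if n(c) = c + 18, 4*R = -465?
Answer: -445/4 ≈ -111.25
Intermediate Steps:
R = -465/4 (R = (¼)*(-465) = -465/4 ≈ -116.25)
n(c) = 18 + c
R + n(-13) = -465/4 + (18 - 13) = -465/4 + 5 = -445/4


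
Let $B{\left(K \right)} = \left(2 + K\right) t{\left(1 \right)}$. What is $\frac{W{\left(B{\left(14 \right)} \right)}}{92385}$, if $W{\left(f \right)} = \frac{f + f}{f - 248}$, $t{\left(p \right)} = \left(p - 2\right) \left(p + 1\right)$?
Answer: $\frac{8}{3233475} \approx 2.4741 \cdot 10^{-6}$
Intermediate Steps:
$t{\left(p \right)} = \left(1 + p\right) \left(-2 + p\right)$ ($t{\left(p \right)} = \left(-2 + p\right) \left(1 + p\right) = \left(1 + p\right) \left(-2 + p\right)$)
$B{\left(K \right)} = -4 - 2 K$ ($B{\left(K \right)} = \left(2 + K\right) \left(-2 + 1^{2} - 1\right) = \left(2 + K\right) \left(-2 + 1 - 1\right) = \left(2 + K\right) \left(-2\right) = -4 - 2 K$)
$W{\left(f \right)} = \frac{2 f}{-248 + f}$
$\frac{W{\left(B{\left(14 \right)} \right)}}{92385} = \frac{2 \left(-4 - 28\right) \frac{1}{-248 - 32}}{92385} = \frac{2 \left(-4 - 28\right)}{-248 - 32} \cdot \frac{1}{92385} = 2 \left(-32\right) \frac{1}{-248 - 32} \cdot \frac{1}{92385} = 2 \left(-32\right) \frac{1}{-280} \cdot \frac{1}{92385} = 2 \left(-32\right) \left(- \frac{1}{280}\right) \frac{1}{92385} = \frac{8}{35} \cdot \frac{1}{92385} = \frac{8}{3233475}$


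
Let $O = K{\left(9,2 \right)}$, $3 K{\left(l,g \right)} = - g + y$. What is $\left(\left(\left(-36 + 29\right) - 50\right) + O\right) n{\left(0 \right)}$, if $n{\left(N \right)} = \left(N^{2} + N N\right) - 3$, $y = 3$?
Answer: $170$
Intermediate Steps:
$K{\left(l,g \right)} = 1 - \frac{g}{3}$ ($K{\left(l,g \right)} = \frac{- g + 3}{3} = \frac{3 - g}{3} = 1 - \frac{g}{3}$)
$O = \frac{1}{3}$ ($O = 1 - \frac{2}{3} = \frac{1}{3} \approx 0.33333$)
$n{\left(N \right)} = -3 + 2 N^{2}$ ($n{\left(N \right)} = \left(N^{2} + N^{2}\right) - 3 = 2 N^{2} - 3 = -3 + 2 N^{2}$)
$\left(\left(\left(-36 + 29\right) - 50\right) + O\right) n{\left(0 \right)} = \left(\left(\left(-36 + 29\right) - 50\right) + \frac{1}{3}\right) \left(-3 + 2 \cdot 0^{2}\right) = \left(\left(-7 - 50\right) + \frac{1}{3}\right) \left(-3 + 2 \cdot 0\right) = \left(-57 + \frac{1}{3}\right) \left(-3 + 0\right) = \left(- \frac{170}{3}\right) \left(-3\right) = 170$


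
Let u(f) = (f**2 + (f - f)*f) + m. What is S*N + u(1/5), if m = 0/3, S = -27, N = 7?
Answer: -4724/25 ≈ -188.96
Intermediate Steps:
m = 0 (m = 0*(1/3) = 0)
u(f) = f**2 (u(f) = (f**2 + (f - f)*f) + 0 = (f**2 + 0*f) + 0 = (f**2 + 0) + 0 = f**2 + 0 = f**2)
S*N + u(1/5) = -27*7 + (1/5)**2 = -189 + (1/5)**2 = -189 + 1/25 = -4724/25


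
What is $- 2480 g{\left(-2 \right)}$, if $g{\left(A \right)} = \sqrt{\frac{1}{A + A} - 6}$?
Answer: $- 6200 i \approx - 6200.0 i$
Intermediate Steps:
$g{\left(A \right)} = \sqrt{-6 + \frac{1}{2 A}}$ ($g{\left(A \right)} = \sqrt{\frac{1}{2 A} - 6} = \sqrt{-6 + \frac{1}{2 A}}$)
$- 2480 g{\left(-2 \right)} = - 2480 \frac{\sqrt{-24 + \frac{2}{-2}}}{2} = - 2480 \frac{\sqrt{-24 + 2 \left(- \frac{1}{2}\right)}}{2} = - 2480 \frac{\sqrt{-24 - 1}}{2} = - 2480 \frac{\sqrt{-25}}{2} = - 2480 \frac{5 i}{2} = - 6200 i$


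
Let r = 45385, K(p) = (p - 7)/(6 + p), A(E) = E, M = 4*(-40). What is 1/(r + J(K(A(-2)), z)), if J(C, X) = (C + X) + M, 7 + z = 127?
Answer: 4/181371 ≈ 2.2054e-5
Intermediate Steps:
M = -160
K(p) = (-7 + p)/(6 + p)
z = 120 (z = -7 + 127 = 120)
J(C, X) = -160 + C + X (J(C, X) = (C + X) - 160 = -160 + C + X)
1/(r + J(K(A(-2)), z)) = 1/(45385 + (-160 + (-7 - 2)/(6 - 2) + 120)) = 1/(45385 + (-160 - 9/4 + 120)) = 1/(45385 - 169/4) = 1/(181371/4) = 4/181371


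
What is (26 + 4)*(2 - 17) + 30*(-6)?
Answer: -630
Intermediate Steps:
(26 + 4)*(2 - 17) + 30*(-6) = 30*(-15) - 180 = -450 - 180 = -630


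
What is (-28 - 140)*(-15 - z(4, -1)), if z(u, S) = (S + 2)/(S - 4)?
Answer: 12432/5 ≈ 2486.4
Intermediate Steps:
z(u, S) = (2 + S)/(-4 + S)
(-28 - 140)*(-15 - z(4, -1)) = (-28 - 140)*(-15 - (2 - 1)/(-4 - 1)) = -168*(-15 - 1/(-5)) = -168*(-15 - (-1)/5) = -168*(-15 - 1*(-⅕)) = -168*(-15 + ⅕) = -168*(-74/5) = 12432/5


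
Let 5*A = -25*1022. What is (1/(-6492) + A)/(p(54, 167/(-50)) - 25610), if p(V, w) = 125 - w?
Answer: 829353025/4135673418 ≈ 0.20054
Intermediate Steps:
A = -5110 (A = (-25*1022)/5 = (⅕)*(-25550) = -5110)
(1/(-6492) + A)/(p(54, 167/(-50)) - 25610) = (1/(-6492) - 5110)/((125 - 167/(-50)) - 25610) = (-1/6492 - 5110)/((125 - 167*(-1)/50) - 25610) = -33174121/(6492*((125 - 1*(-167/50)) - 25610)) = -33174121/(6492*((125 + 167/50) - 25610)) = -33174121/(6492*(6417/50 - 25610)) = -33174121/(6492*(-1274083/50)) = -33174121/6492*(-50/1274083) = 829353025/4135673418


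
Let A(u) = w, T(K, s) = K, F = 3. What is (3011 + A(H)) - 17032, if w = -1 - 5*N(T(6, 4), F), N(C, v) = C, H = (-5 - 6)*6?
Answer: -14052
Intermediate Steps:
H = -66 (H = -11*6 = -66)
w = -31 (w = -1 - 5*6 = -1 - 30 = -31)
A(u) = -31
(3011 + A(H)) - 17032 = (3011 - 31) - 17032 = 2980 - 17032 = -14052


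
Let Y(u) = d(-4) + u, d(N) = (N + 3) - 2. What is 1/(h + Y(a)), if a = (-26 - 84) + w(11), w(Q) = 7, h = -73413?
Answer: -1/73519 ≈ -1.3602e-5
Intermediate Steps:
d(N) = 1 + N (d(N) = (3 + N) - 2 = 1 + N)
a = -103 (a = (-26 - 84) + 7 = -110 + 7 = -103)
Y(u) = -3 + u (Y(u) = (1 - 4) + u = -3 + u)
1/(h + Y(a)) = 1/(-73413 + (-3 - 103)) = 1/(-73413 - 106) = 1/(-73519) = -1/73519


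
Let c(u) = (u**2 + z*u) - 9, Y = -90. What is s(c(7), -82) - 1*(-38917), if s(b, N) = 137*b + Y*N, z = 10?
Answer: 61367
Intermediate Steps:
c(u) = -9 + u**2 + 10*u (c(u) = (u**2 + 10*u) - 9 = -9 + u**2 + 10*u)
s(b, N) = -90*N + 137*b (s(b, N) = 137*b - 90*N = -90*N + 137*b)
s(c(7), -82) - 1*(-38917) = (-90*(-82) + 137*(-9 + 7**2 + 10*7)) - 1*(-38917) = (7380 + 137*(-9 + 49 + 70)) + 38917 = (7380 + 137*110) + 38917 = (7380 + 15070) + 38917 = 22450 + 38917 = 61367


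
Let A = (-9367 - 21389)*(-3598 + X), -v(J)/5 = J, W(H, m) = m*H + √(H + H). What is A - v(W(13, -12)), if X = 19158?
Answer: -478564140 + 5*√26 ≈ -4.7856e+8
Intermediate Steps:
W(H, m) = H*m + √2*√H (W(H, m) = H*m + √(2*H) = H*m + √2*√H)
v(J) = -5*J
A = -478563360 (A = (-9367 - 21389)*(-3598 + 19158) = -30756*15560 = -478563360)
A - v(W(13, -12)) = -478563360 - (-5)*(13*(-12) + √2*√13) = -478563360 - (-5)*(-156 + √26) = -478563360 - (780 - 5*√26) = -478563360 + (-780 + 5*√26) = -478564140 + 5*√26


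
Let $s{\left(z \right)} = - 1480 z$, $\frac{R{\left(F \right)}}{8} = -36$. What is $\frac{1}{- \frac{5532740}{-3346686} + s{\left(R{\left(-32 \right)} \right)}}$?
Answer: $\frac{1673343}{713248486690} \approx 2.3461 \cdot 10^{-6}$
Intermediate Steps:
$R{\left(F \right)} = -288$ ($R{\left(F \right)} = 8 \left(-36\right) = -288$)
$\frac{1}{- \frac{5532740}{-3346686} + s{\left(R{\left(-32 \right)} \right)}} = \frac{1}{- \frac{5532740}{-3346686} - -426240} = \frac{1}{\left(-5532740\right) \left(- \frac{1}{3346686}\right) + 426240} = \frac{1}{\frac{2766370}{1673343} + 426240} = \frac{1}{\frac{713248486690}{1673343}} = \frac{1673343}{713248486690}$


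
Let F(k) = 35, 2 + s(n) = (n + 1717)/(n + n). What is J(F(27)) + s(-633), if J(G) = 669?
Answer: 421669/633 ≈ 666.14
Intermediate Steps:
s(n) = -2 + (1717 + n)/(2*n) (s(n) = -2 + (n + 1717)/(n + n) = -2 + (1717 + n)/((2*n)) = -2 + (1717 + n)*(1/(2*n)) = -2 + (1717 + n)/(2*n))
J(F(27)) + s(-633) = 669 + (½)*(1717 - 3*(-633))/(-633) = 669 + (½)*(-1/633)*(1717 + 1899) = 669 + (½)*(-1/633)*3616 = 669 - 1808/633 = 421669/633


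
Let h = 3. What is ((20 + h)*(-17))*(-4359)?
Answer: 1704369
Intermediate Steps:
((20 + h)*(-17))*(-4359) = ((20 + 3)*(-17))*(-4359) = (23*(-17))*(-4359) = -391*(-4359) = 1704369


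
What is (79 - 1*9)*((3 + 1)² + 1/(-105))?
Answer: 3358/3 ≈ 1119.3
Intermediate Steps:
(79 - 1*9)*((3 + 1)² + 1/(-105)) = (79 - 9)*(4² - 1/105) = 70*(16 - 1/105) = 70*(1679/105) = 3358/3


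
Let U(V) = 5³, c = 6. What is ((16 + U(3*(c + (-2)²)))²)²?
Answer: 395254161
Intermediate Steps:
U(V) = 125
((16 + U(3*(c + (-2)²)))²)² = ((16 + 125)²)² = (141²)² = 19881² = 395254161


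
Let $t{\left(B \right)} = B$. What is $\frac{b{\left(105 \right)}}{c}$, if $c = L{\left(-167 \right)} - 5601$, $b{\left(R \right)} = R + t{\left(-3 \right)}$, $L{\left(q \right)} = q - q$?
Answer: $- \frac{34}{1867} \approx -0.018211$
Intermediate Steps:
$L{\left(q \right)} = 0$
$b{\left(R \right)} = -3 + R$ ($b{\left(R \right)} = R - 3 = -3 + R$)
$c = -5601$ ($c = 0 - 5601 = -5601$)
$\frac{b{\left(105 \right)}}{c} = \frac{-3 + 105}{-5601} = 102 \left(- \frac{1}{5601}\right) = - \frac{34}{1867}$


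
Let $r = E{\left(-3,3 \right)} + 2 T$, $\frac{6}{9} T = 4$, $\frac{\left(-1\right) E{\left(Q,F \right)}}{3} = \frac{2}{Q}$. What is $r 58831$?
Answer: $823634$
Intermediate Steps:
$E{\left(Q,F \right)} = - \frac{6}{Q}$ ($E{\left(Q,F \right)} = - 3 \frac{2}{Q} = - \frac{6}{Q}$)
$T = 6$ ($T = \frac{3}{2} \cdot 4 = 6$)
$r = 14$ ($r = - \frac{6}{-3} + 2 \cdot 6 = \left(-6\right) \left(- \frac{1}{3}\right) + 12 = 2 + 12 = 14$)
$r 58831 = 14 \cdot 58831 = 823634$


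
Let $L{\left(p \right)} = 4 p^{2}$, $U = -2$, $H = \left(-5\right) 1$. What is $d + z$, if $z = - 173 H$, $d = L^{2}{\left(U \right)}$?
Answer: $1121$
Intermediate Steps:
$H = -5$
$d = 256$ ($d = \left(4 \left(-2\right)^{2}\right)^{2} = \left(4 \cdot 4\right)^{2} = 16^{2} = 256$)
$z = 865$ ($z = \left(-173\right) \left(-5\right) = 865$)
$d + z = 256 + 865 = 1121$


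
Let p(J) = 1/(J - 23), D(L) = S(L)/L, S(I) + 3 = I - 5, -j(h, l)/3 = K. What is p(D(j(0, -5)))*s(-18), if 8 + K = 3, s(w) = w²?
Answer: -2430/169 ≈ -14.379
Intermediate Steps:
K = -5 (K = -8 + 3 = -5)
j(h, l) = 15 (j(h, l) = -3*(-5) = 15)
S(I) = -8 + I (S(I) = -3 + (I - 5) = -3 + (-5 + I) = -8 + I)
D(L) = (-8 + L)/L
p(J) = 1/(-23 + J)
p(D(j(0, -5)))*s(-18) = (-18)²/(-23 + (-8 + 15)/15) = 324/(-23 + (1/15)*7) = 324/(-23 + 7/15) = 324/(-338/15) = -15/338*324 = -2430/169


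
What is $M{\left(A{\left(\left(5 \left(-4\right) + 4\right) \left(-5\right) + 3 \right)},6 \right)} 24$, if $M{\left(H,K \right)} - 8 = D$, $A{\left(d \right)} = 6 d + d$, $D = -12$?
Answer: $-96$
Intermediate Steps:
$A{\left(d \right)} = 7 d$
$M{\left(H,K \right)} = -4$ ($M{\left(H,K \right)} = 8 - 12 = -4$)
$M{\left(A{\left(\left(5 \left(-4\right) + 4\right) \left(-5\right) + 3 \right)},6 \right)} 24 = \left(-4\right) 24 = -96$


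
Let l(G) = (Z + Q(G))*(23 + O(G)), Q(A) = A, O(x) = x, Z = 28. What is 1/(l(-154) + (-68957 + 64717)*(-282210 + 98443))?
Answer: 1/779188586 ≈ 1.2834e-9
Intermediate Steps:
l(G) = (23 + G)*(28 + G) (l(G) = (28 + G)*(23 + G) = (23 + G)*(28 + G))
1/(l(-154) + (-68957 + 64717)*(-282210 + 98443)) = 1/((644 + (-154)² + 51*(-154)) + (-68957 + 64717)*(-282210 + 98443)) = 1/((644 + 23716 - 7854) - 4240*(-183767)) = 1/(16506 + 779172080) = 1/779188586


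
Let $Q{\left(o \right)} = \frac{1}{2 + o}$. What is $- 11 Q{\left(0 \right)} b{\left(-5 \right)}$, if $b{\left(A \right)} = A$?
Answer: $\frac{55}{2} \approx 27.5$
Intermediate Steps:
$- 11 Q{\left(0 \right)} b{\left(-5 \right)} = - \frac{11}{2 + 0} \left(-5\right) = - \frac{11}{2} \left(-5\right) = \left(-11\right) \frac{1}{2} \left(-5\right) = \left(- \frac{11}{2}\right) \left(-5\right) = \frac{55}{2}$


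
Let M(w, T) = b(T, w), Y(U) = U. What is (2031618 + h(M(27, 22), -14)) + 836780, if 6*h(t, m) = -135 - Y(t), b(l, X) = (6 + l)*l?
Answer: 17209637/6 ≈ 2.8683e+6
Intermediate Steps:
b(l, X) = l*(6 + l)
M(w, T) = T*(6 + T)
h(t, m) = -45/2 - t/6 (h(t, m) = (-135 - t)/6 = -45/2 - t/6)
(2031618 + h(M(27, 22), -14)) + 836780 = (2031618 + (-45/2 - 11*(6 + 22)/3)) + 836780 = (2031618 + (-45/2 - 11*28/3)) + 836780 = (2031618 + (-45/2 - ⅙*616)) + 836780 = (2031618 + (-45/2 - 308/3)) + 836780 = (2031618 - 751/6) + 836780 = 12188957/6 + 836780 = 17209637/6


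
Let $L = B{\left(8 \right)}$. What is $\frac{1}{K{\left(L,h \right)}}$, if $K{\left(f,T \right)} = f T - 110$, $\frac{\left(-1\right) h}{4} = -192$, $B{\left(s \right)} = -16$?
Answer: $- \frac{1}{12398} \approx -8.0658 \cdot 10^{-5}$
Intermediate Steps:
$L = -16$
$h = 768$ ($h = \left(-4\right) \left(-192\right) = 768$)
$K{\left(f,T \right)} = -110 + T f$ ($K{\left(f,T \right)} = T f - 110 = -110 + T f$)
$\frac{1}{K{\left(L,h \right)}} = \frac{1}{-110 + 768 \left(-16\right)} = \frac{1}{-110 - 12288} = \frac{1}{-12398} = - \frac{1}{12398}$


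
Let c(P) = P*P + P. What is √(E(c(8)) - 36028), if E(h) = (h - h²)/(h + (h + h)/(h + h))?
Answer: 2*I*√48091597/73 ≈ 189.99*I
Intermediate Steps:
c(P) = P + P² (c(P) = P² + P = P + P²)
E(h) = (h - h²)/(1 + h) (E(h) = (h - h²)/(h + (2*h)/((2*h))) = (h - h²)/(h + (2*h)*(1/(2*h))) = (h - h²)/(h + 1) = (h - h²)/(1 + h))
√(E(c(8)) - 36028) = √((8*(1 + 8))*(1 - 8*(1 + 8))/(1 + 8*(1 + 8)) - 36028) = √((8*9)*(1 - 8*9)/(1 + 8*9) - 36028) = √(72*(1 - 1*72)/(1 + 72) - 36028) = √(72*(1 - 72)/73 - 36028) = √(72*(1/73)*(-71) - 36028) = √(-5112/73 - 36028) = √(-2635156/73) = 2*I*√48091597/73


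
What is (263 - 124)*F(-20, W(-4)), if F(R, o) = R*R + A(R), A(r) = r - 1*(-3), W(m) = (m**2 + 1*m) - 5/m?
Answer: 53237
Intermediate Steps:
W(m) = m + m**2 - 5/m (W(m) = (m**2 + m) - 5/m = (m + m**2) - 5/m = m + m**2 - 5/m)
A(r) = 3 + r (A(r) = r + 3 = 3 + r)
F(R, o) = 3 + R + R**2 (F(R, o) = R*R + (3 + R) = R**2 + (3 + R) = 3 + R + R**2)
(263 - 124)*F(-20, W(-4)) = (263 - 124)*(3 - 20 + (-20)**2) = 139*(3 - 20 + 400) = 139*383 = 53237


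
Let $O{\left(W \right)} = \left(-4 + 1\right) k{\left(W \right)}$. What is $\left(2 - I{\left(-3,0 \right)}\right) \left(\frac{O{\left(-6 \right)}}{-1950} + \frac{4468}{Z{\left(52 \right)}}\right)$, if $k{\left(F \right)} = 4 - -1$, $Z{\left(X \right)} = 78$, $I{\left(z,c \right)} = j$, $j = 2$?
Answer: $0$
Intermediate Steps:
$I{\left(z,c \right)} = 2$
$k{\left(F \right)} = 5$ ($k{\left(F \right)} = 4 + 1 = 5$)
$O{\left(W \right)} = -15$ ($O{\left(W \right)} = \left(-4 + 1\right) 5 = \left(-3\right) 5 = -15$)
$\left(2 - I{\left(-3,0 \right)}\right) \left(\frac{O{\left(-6 \right)}}{-1950} + \frac{4468}{Z{\left(52 \right)}}\right) = \left(2 - 2\right) \left(- \frac{15}{-1950} + \frac{4468}{78}\right) = \left(2 - 2\right) \left(\left(-15\right) \left(- \frac{1}{1950}\right) + 4468 \cdot \frac{1}{78}\right) = 0 \left(\frac{1}{130} + \frac{2234}{39}\right) = 0 \cdot \frac{22343}{390} = 0$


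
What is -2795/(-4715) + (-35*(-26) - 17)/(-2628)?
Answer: 626953/2478204 ≈ 0.25299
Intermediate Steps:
-2795/(-4715) + (-35*(-26) - 17)/(-2628) = -2795*(-1/4715) + (910 - 17)*(-1/2628) = 559/943 + 893*(-1/2628) = 559/943 - 893/2628 = 626953/2478204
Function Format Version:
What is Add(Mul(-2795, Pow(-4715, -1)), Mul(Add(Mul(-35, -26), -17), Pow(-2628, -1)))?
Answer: Rational(626953, 2478204) ≈ 0.25299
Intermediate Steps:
Add(Mul(-2795, Pow(-4715, -1)), Mul(Add(Mul(-35, -26), -17), Pow(-2628, -1))) = Add(Mul(-2795, Rational(-1, 4715)), Mul(Add(910, -17), Rational(-1, 2628))) = Add(Rational(559, 943), Mul(893, Rational(-1, 2628))) = Add(Rational(559, 943), Rational(-893, 2628)) = Rational(626953, 2478204)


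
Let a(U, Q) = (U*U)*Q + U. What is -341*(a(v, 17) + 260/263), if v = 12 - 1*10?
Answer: -6366470/263 ≈ -24207.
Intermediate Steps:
v = 2 (v = 12 - 10 = 2)
a(U, Q) = U + Q*U**2 (a(U, Q) = U**2*Q + U = Q*U**2 + U = U + Q*U**2)
-341*(a(v, 17) + 260/263) = -341*(2*(1 + 17*2) + 260/263) = -341*(2*(1 + 34) + 260*(1/263)) = -341*(2*35 + 260/263) = -341*(70 + 260/263) = -341*18670/263 = -6366470/263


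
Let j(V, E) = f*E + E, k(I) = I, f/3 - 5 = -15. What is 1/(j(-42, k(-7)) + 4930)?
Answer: 1/5133 ≈ 0.00019482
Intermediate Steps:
f = -30 (f = 15 + 3*(-15) = 15 - 45 = -30)
j(V, E) = -29*E (j(V, E) = -30*E + E = -29*E)
1/(j(-42, k(-7)) + 4930) = 1/(-29*(-7) + 4930) = 1/(203 + 4930) = 1/5133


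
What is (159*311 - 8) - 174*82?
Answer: 35173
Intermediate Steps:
(159*311 - 8) - 174*82 = (49449 - 8) - 1*14268 = 49441 - 14268 = 35173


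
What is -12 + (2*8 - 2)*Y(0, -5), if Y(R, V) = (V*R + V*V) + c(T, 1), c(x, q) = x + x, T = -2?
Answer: 282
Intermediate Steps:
c(x, q) = 2*x
Y(R, V) = -4 + V² + R*V (Y(R, V) = (V*R + V*V) + 2*(-2) = (R*V + V²) - 4 = (V² + R*V) - 4 = -4 + V² + R*V)
-12 + (2*8 - 2)*Y(0, -5) = -12 + (2*8 - 2)*(-4 + (-5)² + 0*(-5)) = -12 + (16 - 2)*(-4 + 25 + 0) = -12 + 14*21 = -12 + 294 = 282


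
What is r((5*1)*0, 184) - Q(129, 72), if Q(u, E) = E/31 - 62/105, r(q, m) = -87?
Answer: -288823/3255 ≈ -88.732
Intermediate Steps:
Q(u, E) = -62/105 + E/31 (Q(u, E) = E*(1/31) - 62*1/105 = E/31 - 62/105 = -62/105 + E/31)
r((5*1)*0, 184) - Q(129, 72) = -87 - (-62/105 + (1/31)*72) = -87 - (-62/105 + 72/31) = -87 - 1*5638/3255 = -87 - 5638/3255 = -288823/3255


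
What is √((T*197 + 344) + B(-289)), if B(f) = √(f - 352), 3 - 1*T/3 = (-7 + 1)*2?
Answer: √(9209 + I*√641) ≈ 95.964 + 0.1319*I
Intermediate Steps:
T = 45 (T = 9 - 3*(-7 + 1)*2 = 9 - (-18)*2 = 9 - 3*(-12) = 9 + 36 = 45)
B(f) = √(-352 + f)
√((T*197 + 344) + B(-289)) = √((45*197 + 344) + √(-352 - 289)) = √((8865 + 344) + √(-641)) = √(9209 + I*√641)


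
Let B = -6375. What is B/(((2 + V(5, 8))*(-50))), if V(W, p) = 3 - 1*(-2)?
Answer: 255/14 ≈ 18.214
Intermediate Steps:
V(W, p) = 5 (V(W, p) = 3 + 2 = 5)
B/(((2 + V(5, 8))*(-50))) = -6375*(-1/(50*(2 + 5))) = -6375/(7*(-50)) = -6375/(-350) = -6375*(-1/350) = 255/14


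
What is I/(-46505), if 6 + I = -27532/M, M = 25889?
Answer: 182866/1203967945 ≈ 0.00015189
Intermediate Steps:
I = -182866/25889 (I = -6 - 27532/25889 = -182866/25889 ≈ -7.0635)
I/(-46505) = -182866/25889/(-46505) = -182866/25889*(-1/46505) = 182866/1203967945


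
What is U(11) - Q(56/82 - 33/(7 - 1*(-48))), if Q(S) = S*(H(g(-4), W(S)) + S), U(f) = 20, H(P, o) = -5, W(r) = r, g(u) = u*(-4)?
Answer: 857636/42025 ≈ 20.408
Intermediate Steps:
g(u) = -4*u
Q(S) = S*(-5 + S)
U(11) - Q(56/82 - 33/(7 - 1*(-48))) = 20 - (56/82 - 33/(7 - 1*(-48)))*(-5 + (56/82 - 33/(7 - 1*(-48)))) = 20 - (56*(1/82) - 33/(7 + 48))*(-5 + (56*(1/82) - 33/(7 + 48))) = 20 - (28/41 - 33/55)*(-5 + (28/41 - 33/55)) = 20 - (28/41 - 33*1/55)*(-5 + (28/41 - 33*1/55)) = 20 - (28/41 - ⅗)*(-5 + (28/41 - ⅗)) = 20 - 17*(-5 + 17/205)/205 = 20 - 17*(-1008)/(205*205) = 20 - 1*(-17136/42025) = 20 + 17136/42025 = 857636/42025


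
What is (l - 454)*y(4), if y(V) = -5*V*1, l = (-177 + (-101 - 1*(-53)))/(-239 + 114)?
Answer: 9044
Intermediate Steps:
l = 9/5 (l = (-177 + (-101 + 53))/(-125) = (-177 - 48)*(-1/125) = -225*(-1/125) = 9/5 ≈ 1.8000)
y(V) = -5*V
(l - 454)*y(4) = (9/5 - 454)*(-5*4) = -2261/5*(-20) = 9044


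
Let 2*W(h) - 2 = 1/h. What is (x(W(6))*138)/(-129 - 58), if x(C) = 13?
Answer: -1794/187 ≈ -9.5936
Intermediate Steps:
W(h) = 1 + 1/(2*h)
(x(W(6))*138)/(-129 - 58) = (13*138)/(-129 - 58) = 1794/(-187) = 1794*(-1/187) = -1794/187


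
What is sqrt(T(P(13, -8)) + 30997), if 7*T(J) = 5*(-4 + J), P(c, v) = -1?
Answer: 3*sqrt(168742)/7 ≈ 176.05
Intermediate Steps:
T(J) = -20/7 + 5*J/7 (T(J) = (5*(-4 + J))/7 = (-20 + 5*J)/7 = -20/7 + 5*J/7)
sqrt(T(P(13, -8)) + 30997) = sqrt((-20/7 + (5/7)*(-1)) + 30997) = sqrt((-20/7 - 5/7) + 30997) = sqrt(-25/7 + 30997) = sqrt(216954/7) = 3*sqrt(168742)/7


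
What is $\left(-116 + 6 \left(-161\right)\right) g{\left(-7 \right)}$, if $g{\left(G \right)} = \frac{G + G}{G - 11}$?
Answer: $- \frac{7574}{9} \approx -841.56$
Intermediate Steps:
$g{\left(G \right)} = \frac{2 G}{-11 + G}$
$\left(-116 + 6 \left(-161\right)\right) g{\left(-7 \right)} = \left(-116 + 6 \left(-161\right)\right) 2 \left(-7\right) \frac{1}{-11 - 7} = \left(-116 - 966\right) 2 \left(-7\right) \frac{1}{-18} = - 1082 \cdot 2 \left(-7\right) \left(- \frac{1}{18}\right) = \left(-1082\right) \frac{7}{9} = - \frac{7574}{9}$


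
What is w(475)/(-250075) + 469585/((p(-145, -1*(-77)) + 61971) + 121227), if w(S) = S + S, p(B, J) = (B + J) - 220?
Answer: 19144115/7467954 ≈ 2.5635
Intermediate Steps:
p(B, J) = -220 + B + J
w(S) = 2*S
w(475)/(-250075) + 469585/((p(-145, -1*(-77)) + 61971) + 121227) = (2*475)/(-250075) + 469585/(((-220 - 145 - 1*(-77)) + 61971) + 121227) = 950*(-1/250075) + 469585/(((-220 - 145 + 77) + 61971) + 121227) = -38/10003 + 469585/((-288 + 61971) + 121227) = -38/10003 + 469585/(61683 + 121227) = -38/10003 + 469585/182910 = -38/10003 + 469585*(1/182910) = -38/10003 + 93917/36582 = 19144115/7467954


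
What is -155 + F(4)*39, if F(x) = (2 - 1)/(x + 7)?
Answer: -1666/11 ≈ -151.45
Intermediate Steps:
F(x) = 1/(7 + x)
-155 + F(4)*39 = -155 + 39/(7 + 4) = -155 + 39/11 = -1666/11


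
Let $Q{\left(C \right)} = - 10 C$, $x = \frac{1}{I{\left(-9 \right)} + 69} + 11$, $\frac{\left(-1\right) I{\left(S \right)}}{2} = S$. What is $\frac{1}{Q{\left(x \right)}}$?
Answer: $- \frac{87}{9580} \approx -0.0090814$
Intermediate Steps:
$I{\left(S \right)} = - 2 S$
$x = \frac{958}{87}$ ($x = \frac{1}{\left(-2\right) \left(-9\right) + 69} + 11 = \frac{1}{18 + 69} + 11 = \frac{1}{87} + 11 = \frac{958}{87} \approx 11.011$)
$\frac{1}{Q{\left(x \right)}} = \frac{1}{\left(-10\right) \frac{958}{87}} = \frac{1}{- \frac{9580}{87}} = - \frac{87}{9580}$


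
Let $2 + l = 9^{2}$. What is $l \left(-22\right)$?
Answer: $-1738$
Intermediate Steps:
$l = 79$ ($l = -2 + 9^{2} = -2 + 81 = 79$)
$l \left(-22\right) = 79 \left(-22\right) = -1738$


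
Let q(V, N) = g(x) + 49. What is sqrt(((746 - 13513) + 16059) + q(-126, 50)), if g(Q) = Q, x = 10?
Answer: sqrt(3351) ≈ 57.888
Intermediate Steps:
q(V, N) = 59 (q(V, N) = 10 + 49 = 59)
sqrt(((746 - 13513) + 16059) + q(-126, 50)) = sqrt(((746 - 13513) + 16059) + 59) = sqrt((-12767 + 16059) + 59) = sqrt(3292 + 59) = sqrt(3351)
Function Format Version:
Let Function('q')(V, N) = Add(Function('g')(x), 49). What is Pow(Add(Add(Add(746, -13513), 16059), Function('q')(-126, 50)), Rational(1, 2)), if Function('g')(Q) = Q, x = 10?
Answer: Pow(3351, Rational(1, 2)) ≈ 57.888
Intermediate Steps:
Function('q')(V, N) = 59 (Function('q')(V, N) = Add(10, 49) = 59)
Pow(Add(Add(Add(746, -13513), 16059), Function('q')(-126, 50)), Rational(1, 2)) = Pow(Add(Add(Add(746, -13513), 16059), 59), Rational(1, 2)) = Pow(Add(Add(-12767, 16059), 59), Rational(1, 2)) = Pow(Add(3292, 59), Rational(1, 2)) = Pow(3351, Rational(1, 2))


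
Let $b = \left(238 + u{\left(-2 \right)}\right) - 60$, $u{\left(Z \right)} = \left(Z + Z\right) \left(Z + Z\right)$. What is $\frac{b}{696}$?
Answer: $\frac{97}{348} \approx 0.27874$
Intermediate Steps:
$u{\left(Z \right)} = 4 Z^{2}$ ($u{\left(Z \right)} = 2 Z 2 Z = 4 Z^{2}$)
$b = 194$ ($b = \left(238 + 4 \left(-2\right)^{2}\right) - 60 = \left(238 + 4 \cdot 4\right) - 60 = \left(238 + 16\right) - 60 = 254 - 60 = 194$)
$\frac{b}{696} = \frac{194}{696} = 194 \cdot \frac{1}{696} = \frac{97}{348}$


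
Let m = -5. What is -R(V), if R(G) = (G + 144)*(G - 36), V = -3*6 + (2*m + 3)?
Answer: 7259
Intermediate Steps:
V = -25 (V = -3*6 + (2*(-5) + 3) = -18 + (-10 + 3) = -18 - 7 = -25)
R(G) = (-36 + G)*(144 + G) (R(G) = (144 + G)*(-36 + G) = (-36 + G)*(144 + G))
-R(V) = -(-5184 + (-25)**2 + 108*(-25)) = -(-5184 + 625 - 2700) = -1*(-7259) = 7259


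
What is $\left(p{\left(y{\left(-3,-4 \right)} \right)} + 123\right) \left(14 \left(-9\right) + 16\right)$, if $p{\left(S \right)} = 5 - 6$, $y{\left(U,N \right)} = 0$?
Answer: $-13420$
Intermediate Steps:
$p{\left(S \right)} = -1$ ($p{\left(S \right)} = 5 - 6 = -1$)
$\left(p{\left(y{\left(-3,-4 \right)} \right)} + 123\right) \left(14 \left(-9\right) + 16\right) = \left(-1 + 123\right) \left(14 \left(-9\right) + 16\right) = 122 \left(-126 + 16\right) = 122 \left(-110\right) = -13420$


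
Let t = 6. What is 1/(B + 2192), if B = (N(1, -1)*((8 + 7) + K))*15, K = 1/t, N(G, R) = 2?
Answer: 1/2647 ≈ 0.00037779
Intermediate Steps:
K = ⅙ (K = 1/6 = ⅙ ≈ 0.16667)
B = 455 (B = (2*((8 + 7) + ⅙))*15 = (2*(15 + ⅙))*15 = (2*(91/6))*15 = (91/3)*15 = 455)
1/(B + 2192) = 1/(455 + 2192) = 1/2647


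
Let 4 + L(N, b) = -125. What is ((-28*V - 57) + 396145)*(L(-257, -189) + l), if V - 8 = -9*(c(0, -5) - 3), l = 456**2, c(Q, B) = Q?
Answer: 82106208156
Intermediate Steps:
l = 207936
L(N, b) = -129 (L(N, b) = -4 - 125 = -129)
V = 35 (V = 8 - 9*(0 - 3) = 8 - 9*(-3) = 8 + 27 = 35)
((-28*V - 57) + 396145)*(L(-257, -189) + l) = ((-28*35 - 57) + 396145)*(-129 + 207936) = ((-980 - 57) + 396145)*207807 = (-1037 + 396145)*207807 = 395108*207807 = 82106208156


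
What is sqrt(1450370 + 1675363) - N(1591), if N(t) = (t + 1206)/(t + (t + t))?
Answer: -2797/4773 + sqrt(3125733) ≈ 1767.4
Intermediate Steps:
N(t) = (1206 + t)/(3*t) (N(t) = (1206 + t)/(t + 2*t) = (1206 + t)/((3*t)) = (1206 + t)*(1/(3*t)) = (1206 + t)/(3*t))
sqrt(1450370 + 1675363) - N(1591) = sqrt(1450370 + 1675363) - (1206 + 1591)/(3*1591) = sqrt(3125733) - 2797/(3*1591) = sqrt(3125733) - 1*2797/4773 = sqrt(3125733) - 2797/4773 = -2797/4773 + sqrt(3125733)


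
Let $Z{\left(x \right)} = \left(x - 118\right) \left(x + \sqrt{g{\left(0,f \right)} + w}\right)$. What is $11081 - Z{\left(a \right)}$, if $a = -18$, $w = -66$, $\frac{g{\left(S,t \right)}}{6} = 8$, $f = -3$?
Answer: $8633 + 408 i \sqrt{2} \approx 8633.0 + 577.0 i$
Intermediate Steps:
$g{\left(S,t \right)} = 48$ ($g{\left(S,t \right)} = 6 \cdot 8 = 48$)
$Z{\left(x \right)} = \left(-118 + x\right) \left(x + 3 i \sqrt{2}\right)$ ($Z{\left(x \right)} = \left(x - 118\right) \left(x + \sqrt{48 - 66}\right) = \left(-118 + x\right) \left(x + \sqrt{-18}\right) = \left(-118 + x\right) \left(x + 3 i \sqrt{2}\right)$)
$11081 - Z{\left(a \right)} = 11081 - \left(\left(-18\right)^{2} - -2124 - 354 i \sqrt{2} + 3 i \left(-18\right) \sqrt{2}\right) = 11081 - \left(324 + 2124 - 354 i \sqrt{2} - 54 i \sqrt{2}\right) = 11081 - \left(2448 - 408 i \sqrt{2}\right) = 8633 + 408 i \sqrt{2}$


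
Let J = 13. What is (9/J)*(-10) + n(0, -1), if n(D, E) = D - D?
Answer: -90/13 ≈ -6.9231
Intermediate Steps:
n(D, E) = 0
(9/J)*(-10) + n(0, -1) = (9/13)*(-10) + 0 = -90/13 + 0 = -90/13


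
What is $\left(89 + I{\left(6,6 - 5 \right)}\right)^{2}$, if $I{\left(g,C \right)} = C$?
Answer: $8100$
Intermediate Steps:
$\left(89 + I{\left(6,6 - 5 \right)}\right)^{2} = \left(89 + \left(6 - 5\right)\right)^{2} = \left(89 + 1\right)^{2} = 90^{2} = 8100$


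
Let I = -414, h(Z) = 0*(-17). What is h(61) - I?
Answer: 414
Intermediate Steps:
h(Z) = 0
h(61) - I = 0 - 1*(-414) = 0 + 414 = 414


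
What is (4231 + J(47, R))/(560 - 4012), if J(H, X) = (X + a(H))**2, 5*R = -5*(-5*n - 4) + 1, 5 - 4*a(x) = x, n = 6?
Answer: -479269/345200 ≈ -1.3884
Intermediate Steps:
a(x) = 5/4 - x/4
R = 171/5 (R = (-5*(-5*6 - 4) + 1)/5 = (-5*(-30 - 4) + 1)/5 = (-5*(-34) + 1)/5 = (170 + 1)/5 = (1/5)*171 = 171/5 ≈ 34.200)
J(H, X) = (5/4 + X - H/4)**2 (J(H, X) = (X + (5/4 - H/4))**2 = (5/4 + X - H/4)**2)
(4231 + J(47, R))/(560 - 4012) = (4231 + (5 - 1*47 + 4*(171/5))**2/16)/(560 - 4012) = (4231 + (5 - 47 + 684/5)**2/16)/(-3452) = (4231 + (474/5)**2/16)*(-1/3452) = (4231 + (1/16)*(224676/25))*(-1/3452) = (4231 + 56169/100)*(-1/3452) = (479269/100)*(-1/3452) = -479269/345200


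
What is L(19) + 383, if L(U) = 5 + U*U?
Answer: 749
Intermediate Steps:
L(U) = 5 + U²
L(19) + 383 = (5 + 19²) + 383 = (5 + 361) + 383 = 366 + 383 = 749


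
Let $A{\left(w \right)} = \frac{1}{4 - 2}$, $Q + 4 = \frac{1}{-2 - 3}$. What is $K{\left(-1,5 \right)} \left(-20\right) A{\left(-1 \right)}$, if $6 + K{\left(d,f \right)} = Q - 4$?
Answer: $142$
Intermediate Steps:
$Q = - \frac{21}{5}$ ($Q = -4 + \frac{1}{-2 - 3} = -4 + \frac{1}{-5} = -4 - \frac{1}{5} = - \frac{21}{5} \approx -4.2$)
$K{\left(d,f \right)} = - \frac{71}{5}$ ($K{\left(d,f \right)} = -6 - \frac{41}{5} = - \frac{71}{5}$)
$A{\left(w \right)} = \frac{1}{2}$
$K{\left(-1,5 \right)} \left(-20\right) A{\left(-1 \right)} = \left(- \frac{71}{5}\right) \left(-20\right) \frac{1}{2} = 284 \cdot \frac{1}{2} = 142$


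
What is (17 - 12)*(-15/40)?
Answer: -15/8 ≈ -1.8750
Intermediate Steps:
(17 - 12)*(-15/40) = 5*(-15*1/40) = 5*(-3/8) = -15/8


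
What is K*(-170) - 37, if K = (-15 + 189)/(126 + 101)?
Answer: -37979/227 ≈ -167.31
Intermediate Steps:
K = 174/227 ≈ 0.76652
K*(-170) - 37 = (174/227)*(-170) - 37 = -29580/227 - 37 = -37979/227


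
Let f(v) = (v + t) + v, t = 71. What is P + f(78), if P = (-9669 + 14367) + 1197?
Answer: 6122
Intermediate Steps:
P = 5895 (P = 4698 + 1197 = 5895)
f(v) = 71 + 2*v (f(v) = (v + 71) + v = (71 + v) + v = 71 + 2*v)
P + f(78) = 5895 + (71 + 2*78) = 5895 + (71 + 156) = 5895 + 227 = 6122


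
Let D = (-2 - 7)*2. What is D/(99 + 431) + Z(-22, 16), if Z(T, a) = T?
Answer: -5839/265 ≈ -22.034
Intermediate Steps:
D = -18 (D = -9*2 = -18)
D/(99 + 431) + Z(-22, 16) = -18/(99 + 431) - 22 = -18/530 - 22 = -18*1/530 - 22 = -9/265 - 22 = -5839/265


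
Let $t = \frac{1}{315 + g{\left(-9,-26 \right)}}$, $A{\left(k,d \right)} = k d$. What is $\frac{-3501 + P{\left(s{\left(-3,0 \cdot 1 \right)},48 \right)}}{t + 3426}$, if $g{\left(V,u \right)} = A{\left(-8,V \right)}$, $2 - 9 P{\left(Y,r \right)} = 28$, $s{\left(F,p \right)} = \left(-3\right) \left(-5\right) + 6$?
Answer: $- \frac{193715}{189409} \approx -1.0227$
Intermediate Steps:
$A{\left(k,d \right)} = d k$
$s{\left(F,p \right)} = 21$ ($s{\left(F,p \right)} = 15 + 6 = 21$)
$P{\left(Y,r \right)} = - \frac{26}{9}$ ($P{\left(Y,r \right)} = \frac{2}{9} - \frac{28}{9} = - \frac{26}{9}$)
$g{\left(V,u \right)} = - 8 V$ ($g{\left(V,u \right)} = V \left(-8\right) = - 8 V$)
$t = \frac{1}{387}$ ($t = \frac{1}{315 - -72} = \frac{1}{315 + 72} = \frac{1}{387} \approx 0.002584$)
$\frac{-3501 + P{\left(s{\left(-3,0 \cdot 1 \right)},48 \right)}}{t + 3426} = \frac{-3501 - \frac{26}{9}}{\frac{1}{387} + 3426} = - \frac{31535}{9 \cdot \frac{1325863}{387}} = \left(- \frac{31535}{9}\right) \frac{387}{1325863} = - \frac{193715}{189409}$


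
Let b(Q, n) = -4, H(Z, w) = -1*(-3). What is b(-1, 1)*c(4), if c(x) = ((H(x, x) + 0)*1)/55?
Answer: -12/55 ≈ -0.21818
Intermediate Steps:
H(Z, w) = 3
c(x) = 3/55 (c(x) = ((3 + 0)*1)/55 = (3*1)*(1/55) = 3*(1/55) = 3/55)
b(-1, 1)*c(4) = -4*3/55 = -12/55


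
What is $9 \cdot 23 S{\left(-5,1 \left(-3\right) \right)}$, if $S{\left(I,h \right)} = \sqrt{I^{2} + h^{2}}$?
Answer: $207 \sqrt{34} \approx 1207.0$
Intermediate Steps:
$9 \cdot 23 S{\left(-5,1 \left(-3\right) \right)} = 9 \cdot 23 \sqrt{\left(-5\right)^{2} + \left(1 \left(-3\right)\right)^{2}} = 207 \sqrt{25 + \left(-3\right)^{2}} = 207 \sqrt{25 + 9} = 207 \sqrt{34}$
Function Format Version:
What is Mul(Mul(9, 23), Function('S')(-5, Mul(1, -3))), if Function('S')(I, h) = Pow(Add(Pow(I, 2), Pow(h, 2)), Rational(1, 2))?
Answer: Mul(207, Pow(34, Rational(1, 2))) ≈ 1207.0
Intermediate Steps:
Mul(Mul(9, 23), Function('S')(-5, Mul(1, -3))) = Mul(Mul(9, 23), Pow(Add(Pow(-5, 2), Pow(Mul(1, -3), 2)), Rational(1, 2))) = Mul(207, Pow(Add(25, Pow(-3, 2)), Rational(1, 2))) = Mul(207, Pow(Add(25, 9), Rational(1, 2))) = Mul(207, Pow(34, Rational(1, 2)))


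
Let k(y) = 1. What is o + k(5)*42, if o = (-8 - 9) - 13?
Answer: 12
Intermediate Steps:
o = -30 (o = -17 - 13 = -30)
o + k(5)*42 = -30 + 1*42 = -30 + 42 = 12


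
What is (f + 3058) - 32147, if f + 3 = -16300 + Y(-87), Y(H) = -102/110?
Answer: -2496611/55 ≈ -45393.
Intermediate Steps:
Y(H) = -51/55 (Y(H) = -102*1/110 = -51/55)
f = -896716/55 (f = -3 + (-16300 - 51/55) = -3 - 896551/55 = -896716/55 ≈ -16304.)
(f + 3058) - 32147 = (-896716/55 + 3058) - 32147 = -728526/55 - 32147 = -2496611/55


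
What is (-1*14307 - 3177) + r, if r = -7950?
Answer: -25434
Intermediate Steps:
(-1*14307 - 3177) + r = (-1*14307 - 3177) - 7950 = (-14307 - 3177) - 7950 = -17484 - 7950 = -25434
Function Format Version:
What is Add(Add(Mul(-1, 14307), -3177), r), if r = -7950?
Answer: -25434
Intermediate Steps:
Add(Add(Mul(-1, 14307), -3177), r) = Add(Add(Mul(-1, 14307), -3177), -7950) = Add(Add(-14307, -3177), -7950) = Add(-17484, -7950) = -25434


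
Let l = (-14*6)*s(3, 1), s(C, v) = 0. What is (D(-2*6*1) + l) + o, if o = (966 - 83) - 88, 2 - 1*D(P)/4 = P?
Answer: 851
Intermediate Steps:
D(P) = 8 - 4*P
o = 795 (o = 883 - 88 = 795)
l = 0 (l = -14*6*0 = -84*0 = 0)
(D(-2*6*1) + l) + o = ((8 - 4*(-2*6)) + 0) + 795 = ((8 - (-48)) + 0) + 795 = ((8 - 4*(-12)) + 0) + 795 = ((8 + 48) + 0) + 795 = (56 + 0) + 795 = 56 + 795 = 851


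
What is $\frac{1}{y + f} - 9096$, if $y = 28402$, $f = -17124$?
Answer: $- \frac{102584687}{11278} \approx -9096.0$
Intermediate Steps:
$\frac{1}{y + f} - 9096 = \frac{1}{28402 - 17124} - 9096 = \frac{1}{11278} - 9096 = - \frac{102584687}{11278}$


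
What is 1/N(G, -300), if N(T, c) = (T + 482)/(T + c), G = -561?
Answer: 861/79 ≈ 10.899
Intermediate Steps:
N(T, c) = (482 + T)/(T + c)
1/N(G, -300) = 1/((482 - 561)/(-561 - 300)) = 1/(-79/(-861)) = 1/(-1/861*(-79)) = 1/(79/861) = 861/79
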